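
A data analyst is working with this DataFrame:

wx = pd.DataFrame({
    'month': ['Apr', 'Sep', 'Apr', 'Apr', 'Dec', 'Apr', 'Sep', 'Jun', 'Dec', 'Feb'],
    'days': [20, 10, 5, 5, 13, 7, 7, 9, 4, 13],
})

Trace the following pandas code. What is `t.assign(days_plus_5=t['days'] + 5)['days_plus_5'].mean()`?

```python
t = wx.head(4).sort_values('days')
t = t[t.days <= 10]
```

11.6666666667

take first 4 rows:
  month  days
0   Apr    20
1   Sep    10
2   Apr     5
3   Apr     5
sort by days:
  month  days
2   Apr     5
3   Apr     5
1   Sep    10
0   Apr    20
filter rows where days <= 10:
  month  days
2   Apr     5
3   Apr     5
1   Sep    10
add column days_plus_5 = t['days'] + 5:
  month  days  days_plus_5
2   Apr     5           10
3   Apr     5           10
1   Sep    10           15
The mean of column 'days_plus_5' is 11.6666666667.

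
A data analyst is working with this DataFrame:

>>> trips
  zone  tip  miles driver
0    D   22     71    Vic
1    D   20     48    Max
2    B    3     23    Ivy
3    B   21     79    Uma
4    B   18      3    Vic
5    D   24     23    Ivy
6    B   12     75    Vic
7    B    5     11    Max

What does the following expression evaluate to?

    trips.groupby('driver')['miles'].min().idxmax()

Uma

group by driver, min of miles:
driver
Ivy    23
Max    11
Uma    79
Vic     3
Name: miles, dtype: int64
So idxmax() = Uma.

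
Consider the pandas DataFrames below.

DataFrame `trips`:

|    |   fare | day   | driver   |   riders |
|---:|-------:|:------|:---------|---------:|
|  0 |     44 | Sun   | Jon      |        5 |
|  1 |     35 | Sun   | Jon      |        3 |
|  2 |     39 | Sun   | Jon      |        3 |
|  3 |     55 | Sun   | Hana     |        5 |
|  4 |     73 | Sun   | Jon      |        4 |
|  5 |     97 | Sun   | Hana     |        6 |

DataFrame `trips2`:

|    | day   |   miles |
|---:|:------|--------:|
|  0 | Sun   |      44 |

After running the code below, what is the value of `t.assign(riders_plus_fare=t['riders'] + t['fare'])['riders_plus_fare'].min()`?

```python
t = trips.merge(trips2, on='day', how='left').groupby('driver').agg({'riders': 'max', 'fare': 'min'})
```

merge on 'day' (how='left') → 6 rows:
   fare  day driver  riders  miles
0    44  Sun    Jon       5     44
1    35  Sun    Jon       3     44
2    39  Sun    Jon       3     44
3    55  Sun   Hana       5     44
4    73  Sun    Jon       4     44
5    97  Sun   Hana       6     44
group by driver: max(riders), min(fare):
        riders  fare
driver              
Hana         6    55
Jon          5    35
add column riders_plus_fare = t['riders'] + t['fare']:
        riders  fare  riders_plus_fare
driver                                
Hana         6    55                61
Jon          5    35                40
So min() = 40.

40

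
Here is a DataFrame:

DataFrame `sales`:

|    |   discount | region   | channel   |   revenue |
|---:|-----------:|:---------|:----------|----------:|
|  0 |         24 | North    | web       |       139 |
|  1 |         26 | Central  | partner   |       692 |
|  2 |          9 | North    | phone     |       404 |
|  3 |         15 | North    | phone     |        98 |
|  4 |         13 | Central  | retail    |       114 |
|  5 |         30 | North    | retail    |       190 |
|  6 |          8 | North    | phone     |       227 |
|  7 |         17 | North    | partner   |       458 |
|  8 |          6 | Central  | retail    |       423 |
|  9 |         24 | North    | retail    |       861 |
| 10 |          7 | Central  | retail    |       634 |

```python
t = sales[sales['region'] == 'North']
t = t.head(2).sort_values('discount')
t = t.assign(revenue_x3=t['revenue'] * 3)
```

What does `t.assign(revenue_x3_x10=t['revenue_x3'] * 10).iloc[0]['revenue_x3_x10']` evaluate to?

filter rows where region == 'North':
   discount region  channel  revenue
0        24  North      web      139
2         9  North    phone      404
3        15  North    phone       98
5        30  North   retail      190
6         8  North    phone      227
7        17  North  partner      458
9        24  North   retail      861
take first 2 rows:
   discount region channel  revenue
0        24  North     web      139
2         9  North   phone      404
sort by discount:
   discount region channel  revenue
2         9  North   phone      404
0        24  North     web      139
add column revenue_x3 = t['revenue'] * 3:
   discount region channel  revenue  revenue_x3
2         9  North   phone      404        1212
0        24  North     web      139         417
add column revenue_x3_x10 = t['revenue_x3'] * 10:
   discount region channel  revenue  revenue_x3  revenue_x3_x10
2         9  North   phone      404        1212           12120
0        24  North     web      139         417            4170
The value at position 0, column 'revenue_x3_x10' is 12120.

12120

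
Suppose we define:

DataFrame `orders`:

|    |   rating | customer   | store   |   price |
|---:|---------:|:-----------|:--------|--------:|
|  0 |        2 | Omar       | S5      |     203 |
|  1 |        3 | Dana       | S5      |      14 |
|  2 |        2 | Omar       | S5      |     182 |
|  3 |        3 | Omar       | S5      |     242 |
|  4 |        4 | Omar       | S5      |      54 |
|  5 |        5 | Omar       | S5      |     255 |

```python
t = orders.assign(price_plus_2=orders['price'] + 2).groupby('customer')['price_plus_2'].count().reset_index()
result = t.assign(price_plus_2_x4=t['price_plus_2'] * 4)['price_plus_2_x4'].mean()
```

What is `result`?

add column price_plus_2 = orders['price'] + 2:
   rating customer store  price  price_plus_2
0       2     Omar    S5    203           205
1       3     Dana    S5     14            16
2       2     Omar    S5    182           184
3       3     Omar    S5    242           244
4       4     Omar    S5     54            56
5       5     Omar    S5    255           257
group by customer, count of price_plus_2:
customer
Dana    1
Omar    5
Name: price_plus_2, dtype: int64
reset_index():
  customer  price_plus_2
0     Dana             1
1     Omar             5
add column price_plus_2_x4 = t['price_plus_2'] * 4:
  customer  price_plus_2  price_plus_2_x4
0     Dana             1                4
1     Omar             5               20

12.0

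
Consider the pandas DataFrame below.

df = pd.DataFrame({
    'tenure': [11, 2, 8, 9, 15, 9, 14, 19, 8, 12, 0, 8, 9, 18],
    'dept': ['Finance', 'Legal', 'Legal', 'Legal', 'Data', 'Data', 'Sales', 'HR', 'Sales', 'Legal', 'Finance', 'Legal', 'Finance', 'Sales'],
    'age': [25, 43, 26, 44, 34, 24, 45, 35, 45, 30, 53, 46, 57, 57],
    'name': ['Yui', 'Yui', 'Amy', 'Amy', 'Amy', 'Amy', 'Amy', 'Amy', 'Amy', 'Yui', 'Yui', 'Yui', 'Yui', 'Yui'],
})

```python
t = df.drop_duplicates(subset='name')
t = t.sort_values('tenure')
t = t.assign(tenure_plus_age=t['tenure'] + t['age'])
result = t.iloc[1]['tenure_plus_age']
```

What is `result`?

36

drop duplicate name (keep=first):
   tenure     dept  age name
0      11  Finance   25  Yui
2       8    Legal   26  Amy
sort by tenure:
   tenure     dept  age name
2       8    Legal   26  Amy
0      11  Finance   25  Yui
add column tenure_plus_age = t['tenure'] + t['age']:
   tenure     dept  age name  tenure_plus_age
2       8    Legal   26  Amy               34
0      11  Finance   25  Yui               36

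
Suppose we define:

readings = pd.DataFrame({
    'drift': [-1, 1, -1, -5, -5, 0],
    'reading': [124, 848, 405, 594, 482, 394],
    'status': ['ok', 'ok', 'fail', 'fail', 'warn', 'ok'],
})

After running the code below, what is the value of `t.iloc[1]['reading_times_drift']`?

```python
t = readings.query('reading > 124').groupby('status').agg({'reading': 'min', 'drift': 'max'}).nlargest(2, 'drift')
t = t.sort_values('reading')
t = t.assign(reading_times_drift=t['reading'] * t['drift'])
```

filter rows where reading > 124:
   drift  reading status
1      1      848     ok
2     -1      405   fail
3     -5      594   fail
4     -5      482   warn
5      0      394     ok
group by status: min(reading), max(drift):
        reading  drift
status                
fail        405     -1
ok          394      1
warn        482     -5
take 2 rows with largest drift:
        reading  drift
status                
ok          394      1
fail        405     -1
sort by reading:
        reading  drift
status                
ok          394      1
fail        405     -1
add column reading_times_drift = t['reading'] * t['drift']:
        reading  drift  reading_times_drift
status                                     
ok          394      1                  394
fail        405     -1                 -405
value at position 1, column 'reading_times_drift' → -405

-405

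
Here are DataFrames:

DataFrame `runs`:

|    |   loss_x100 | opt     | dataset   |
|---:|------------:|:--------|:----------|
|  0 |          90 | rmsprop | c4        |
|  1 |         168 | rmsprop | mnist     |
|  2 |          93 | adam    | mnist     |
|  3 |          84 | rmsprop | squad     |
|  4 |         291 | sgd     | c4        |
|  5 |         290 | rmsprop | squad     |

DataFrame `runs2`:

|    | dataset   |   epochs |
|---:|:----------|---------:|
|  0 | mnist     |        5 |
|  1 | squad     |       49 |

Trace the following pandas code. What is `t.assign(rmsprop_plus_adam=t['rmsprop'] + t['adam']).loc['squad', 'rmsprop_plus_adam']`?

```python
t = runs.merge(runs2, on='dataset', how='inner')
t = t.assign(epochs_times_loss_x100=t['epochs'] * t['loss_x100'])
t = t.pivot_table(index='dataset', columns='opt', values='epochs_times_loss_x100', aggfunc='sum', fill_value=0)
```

merge on 'dataset' (how='inner') → 4 rows:
   loss_x100      opt dataset  epochs
0        168  rmsprop   mnist       5
1         93     adam   mnist       5
2         84  rmsprop   squad      49
3        290  rmsprop   squad      49
add column epochs_times_loss_x100 = t['epochs'] * t['loss_x100']:
   loss_x100      opt dataset  epochs  epochs_times_loss_x100
0        168  rmsprop   mnist       5                     840
1         93     adam   mnist       5                     465
2         84  rmsprop   squad      49                    4116
3        290  rmsprop   squad      49                   14210
pivot: rows=dataset, cols=opt, sum(epochs_times_loss_x100):
opt      adam  rmsprop
dataset               
mnist     465      840
squad       0    18326
add column rmsprop_plus_adam = t['rmsprop'] + t['adam']:
opt      adam  rmsprop  rmsprop_plus_adam
dataset                                  
mnist     465      840               1305
squad       0    18326              18326
Taking the value at row 'squad', column 'rmsprop_plus_adam' gives 18326.

18326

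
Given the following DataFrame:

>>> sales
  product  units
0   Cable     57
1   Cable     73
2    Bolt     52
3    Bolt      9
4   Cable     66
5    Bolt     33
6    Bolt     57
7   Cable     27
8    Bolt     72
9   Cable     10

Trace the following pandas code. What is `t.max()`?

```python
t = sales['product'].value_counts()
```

value_counts of product:
product
Cable    5
Bolt     5
Name: count, dtype: int64
Taking the max of the resulting series gives 5.

5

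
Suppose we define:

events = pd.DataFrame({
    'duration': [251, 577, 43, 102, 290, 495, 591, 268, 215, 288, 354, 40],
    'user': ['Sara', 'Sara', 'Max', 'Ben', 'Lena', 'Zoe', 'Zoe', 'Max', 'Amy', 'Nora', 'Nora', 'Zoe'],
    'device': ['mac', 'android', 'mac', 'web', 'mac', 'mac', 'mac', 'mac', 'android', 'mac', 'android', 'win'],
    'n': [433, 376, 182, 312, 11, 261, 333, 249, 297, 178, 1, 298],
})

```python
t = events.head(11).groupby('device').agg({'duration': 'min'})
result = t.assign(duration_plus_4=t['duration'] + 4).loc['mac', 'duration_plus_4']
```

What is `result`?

47

take first 11 rows:
    duration  user   device    n
0        251  Sara      mac  433
1        577  Sara  android  376
2         43   Max      mac  182
3        102   Ben      web  312
4        290  Lena      mac   11
5        495   Zoe      mac  261
6        591   Zoe      mac  333
7        268   Max      mac  249
8        215   Amy  android  297
9        288  Nora      mac  178
10       354  Nora  android    1
group by device, min of duration:
         duration
device           
android       215
mac            43
web           102
add column duration_plus_4 = t['duration'] + 4:
         duration  duration_plus_4
device                            
android       215              219
mac            43               47
web           102              106
Then the value at row 'mac', column 'duration_plus_4': 47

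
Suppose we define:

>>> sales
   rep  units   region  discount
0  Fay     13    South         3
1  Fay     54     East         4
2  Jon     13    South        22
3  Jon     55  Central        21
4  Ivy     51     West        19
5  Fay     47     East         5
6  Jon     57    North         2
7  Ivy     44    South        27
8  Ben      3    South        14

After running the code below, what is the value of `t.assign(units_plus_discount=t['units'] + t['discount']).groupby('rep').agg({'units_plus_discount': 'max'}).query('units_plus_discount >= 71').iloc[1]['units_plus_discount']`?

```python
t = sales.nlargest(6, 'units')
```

take 6 rows with largest units:
   rep  units   region  discount
6  Jon     57    North         2
3  Jon     55  Central        21
1  Fay     54     East         4
4  Ivy     51     West        19
5  Fay     47     East         5
7  Ivy     44    South        27
add column units_plus_discount = t['units'] + t['discount']:
   rep  units   region  discount  units_plus_discount
6  Jon     57    North         2                   59
3  Jon     55  Central        21                   76
1  Fay     54     East         4                   58
4  Ivy     51     West        19                   70
5  Fay     47     East         5                   52
7  Ivy     44    South        27                   71
group by rep, max of units_plus_discount:
     units_plus_discount
rep                     
Fay                   58
Ivy                   71
Jon                   76
filter rows where units_plus_discount >= 71:
     units_plus_discount
rep                     
Ivy                   71
Jon                   76
Taking the value at position 1, column 'units_plus_discount' gives 76.

76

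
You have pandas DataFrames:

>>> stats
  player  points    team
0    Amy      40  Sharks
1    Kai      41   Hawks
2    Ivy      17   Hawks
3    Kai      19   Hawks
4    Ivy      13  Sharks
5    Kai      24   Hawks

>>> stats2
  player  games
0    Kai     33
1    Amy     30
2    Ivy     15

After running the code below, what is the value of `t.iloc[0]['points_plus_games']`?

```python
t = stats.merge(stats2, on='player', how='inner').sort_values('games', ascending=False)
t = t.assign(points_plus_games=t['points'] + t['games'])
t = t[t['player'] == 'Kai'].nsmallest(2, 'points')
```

52

merge on 'player' (how='inner') → 6 rows:
  player  points    team  games
0    Amy      40  Sharks     30
1    Kai      41   Hawks     33
2    Ivy      17   Hawks     15
3    Kai      19   Hawks     33
4    Ivy      13  Sharks     15
5    Kai      24   Hawks     33
sort by games descending:
  player  points    team  games
1    Kai      41   Hawks     33
3    Kai      19   Hawks     33
5    Kai      24   Hawks     33
0    Amy      40  Sharks     30
2    Ivy      17   Hawks     15
4    Ivy      13  Sharks     15
add column points_plus_games = t['points'] + t['games']:
  player  points    team  games  points_plus_games
1    Kai      41   Hawks     33                 74
3    Kai      19   Hawks     33                 52
5    Kai      24   Hawks     33                 57
0    Amy      40  Sharks     30                 70
2    Ivy      17   Hawks     15                 32
4    Ivy      13  Sharks     15                 28
filter rows where player == 'Kai':
  player  points   team  games  points_plus_games
1    Kai      41  Hawks     33                 74
3    Kai      19  Hawks     33                 52
5    Kai      24  Hawks     33                 57
take 2 rows with smallest points:
  player  points   team  games  points_plus_games
3    Kai      19  Hawks     33                 52
5    Kai      24  Hawks     33                 57
Finally, value at position 0, column 'points_plus_games' = 52.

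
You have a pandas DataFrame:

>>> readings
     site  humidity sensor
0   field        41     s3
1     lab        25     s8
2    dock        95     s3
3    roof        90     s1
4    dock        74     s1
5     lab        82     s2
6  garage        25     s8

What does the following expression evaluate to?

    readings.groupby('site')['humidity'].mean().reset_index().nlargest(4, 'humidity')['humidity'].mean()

group by site, mean of humidity:
site
dock      84.5
field     41.0
garage    25.0
lab       53.5
roof      90.0
Name: humidity, dtype: float64
reset_index():
     site  humidity
0    dock      84.5
1   field      41.0
2  garage      25.0
3     lab      53.5
4    roof      90.0
take 4 rows with largest humidity:
    site  humidity
4   roof      90.0
0   dock      84.5
3    lab      53.5
1  field      41.0

67.25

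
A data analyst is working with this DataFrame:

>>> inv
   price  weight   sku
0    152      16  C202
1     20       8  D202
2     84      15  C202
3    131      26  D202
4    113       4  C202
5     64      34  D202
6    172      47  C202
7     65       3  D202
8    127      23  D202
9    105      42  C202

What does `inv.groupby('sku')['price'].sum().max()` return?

group by sku, sum of price:
sku
C202    626
D202    407
Name: price, dtype: int64
Reading off the max of the resulting series, we get 626.

626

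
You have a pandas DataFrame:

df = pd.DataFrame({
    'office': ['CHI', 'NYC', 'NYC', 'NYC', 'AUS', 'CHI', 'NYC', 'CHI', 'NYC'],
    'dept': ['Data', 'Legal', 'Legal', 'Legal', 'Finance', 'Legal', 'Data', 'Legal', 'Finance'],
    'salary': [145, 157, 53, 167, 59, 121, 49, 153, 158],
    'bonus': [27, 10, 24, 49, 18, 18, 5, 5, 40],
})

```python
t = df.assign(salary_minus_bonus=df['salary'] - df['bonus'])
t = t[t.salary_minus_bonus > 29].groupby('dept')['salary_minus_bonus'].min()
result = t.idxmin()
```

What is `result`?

add column salary_minus_bonus = df['salary'] - df['bonus']:
  office     dept  salary  bonus  salary_minus_bonus
0    CHI     Data     145     27                 118
1    NYC    Legal     157     10                 147
2    NYC    Legal      53     24                  29
3    NYC    Legal     167     49                 118
4    AUS  Finance      59     18                  41
5    CHI    Legal     121     18                 103
6    NYC     Data      49      5                  44
7    CHI    Legal     153      5                 148
8    NYC  Finance     158     40                 118
filter rows where salary_minus_bonus > 29:
  office     dept  salary  bonus  salary_minus_bonus
0    CHI     Data     145     27                 118
1    NYC    Legal     157     10                 147
3    NYC    Legal     167     49                 118
4    AUS  Finance      59     18                  41
5    CHI    Legal     121     18                 103
6    NYC     Data      49      5                  44
7    CHI    Legal     153      5                 148
8    NYC  Finance     158     40                 118
group by dept, min of salary_minus_bonus:
dept
Data        44
Finance     41
Legal      103
Name: salary_minus_bonus, dtype: int64

Finance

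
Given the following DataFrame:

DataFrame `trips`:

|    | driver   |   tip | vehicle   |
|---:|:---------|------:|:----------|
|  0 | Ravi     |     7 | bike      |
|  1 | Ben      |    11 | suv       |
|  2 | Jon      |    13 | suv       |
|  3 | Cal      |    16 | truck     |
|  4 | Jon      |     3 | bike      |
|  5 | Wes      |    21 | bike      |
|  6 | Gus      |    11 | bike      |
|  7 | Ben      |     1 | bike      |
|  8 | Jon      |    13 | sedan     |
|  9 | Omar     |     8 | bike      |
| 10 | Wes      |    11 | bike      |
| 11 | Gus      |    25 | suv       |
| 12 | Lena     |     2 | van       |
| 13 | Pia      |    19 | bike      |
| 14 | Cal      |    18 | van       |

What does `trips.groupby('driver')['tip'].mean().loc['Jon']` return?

9.66666666667

group by driver, mean of tip:
driver
Ben      6.000000
Cal     17.000000
Gus     18.000000
Jon      9.666667
Lena     2.000000
Omar     8.000000
Pia     19.000000
Ravi     7.000000
Wes     16.000000
Name: tip, dtype: float64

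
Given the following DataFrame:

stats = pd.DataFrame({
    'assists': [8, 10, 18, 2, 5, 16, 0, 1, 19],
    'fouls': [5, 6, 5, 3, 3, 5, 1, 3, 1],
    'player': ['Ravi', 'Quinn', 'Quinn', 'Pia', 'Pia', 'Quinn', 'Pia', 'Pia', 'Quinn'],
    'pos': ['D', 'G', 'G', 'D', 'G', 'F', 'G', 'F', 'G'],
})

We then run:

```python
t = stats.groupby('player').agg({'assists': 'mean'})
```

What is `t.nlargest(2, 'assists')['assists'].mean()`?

group by player, mean of assists:
        assists
player         
Pia        2.00
Quinn     15.75
Ravi       8.00
take 2 rows with largest assists:
        assists
player         
Quinn     15.75
Ravi       8.00
Then the mean of column 'assists': 11.875

11.875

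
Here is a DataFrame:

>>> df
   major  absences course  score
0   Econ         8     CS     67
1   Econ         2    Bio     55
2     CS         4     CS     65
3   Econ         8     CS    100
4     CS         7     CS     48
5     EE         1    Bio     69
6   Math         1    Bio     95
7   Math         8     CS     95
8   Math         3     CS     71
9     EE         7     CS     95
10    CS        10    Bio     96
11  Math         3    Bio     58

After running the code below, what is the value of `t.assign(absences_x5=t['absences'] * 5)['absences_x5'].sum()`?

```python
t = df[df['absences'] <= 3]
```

filter rows where absences <= 3:
   major  absences course  score
1   Econ         2    Bio     55
5     EE         1    Bio     69
6   Math         1    Bio     95
8   Math         3     CS     71
11  Math         3    Bio     58
add column absences_x5 = t['absences'] * 5:
   major  absences course  score  absences_x5
1   Econ         2    Bio     55           10
5     EE         1    Bio     69            5
6   Math         1    Bio     95            5
8   Math         3     CS     71           15
11  Math         3    Bio     58           15
sum of column 'absences_x5' → 50

50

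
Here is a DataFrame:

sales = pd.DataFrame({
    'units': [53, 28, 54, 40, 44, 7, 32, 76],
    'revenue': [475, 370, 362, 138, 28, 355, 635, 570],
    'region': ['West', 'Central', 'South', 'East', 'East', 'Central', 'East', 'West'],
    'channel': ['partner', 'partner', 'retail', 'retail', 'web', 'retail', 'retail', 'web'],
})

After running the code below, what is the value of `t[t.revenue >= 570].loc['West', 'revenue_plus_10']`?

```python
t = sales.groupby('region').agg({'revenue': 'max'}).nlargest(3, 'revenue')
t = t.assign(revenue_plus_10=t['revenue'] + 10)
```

group by region, max of revenue:
         revenue
region          
Central      370
East         635
South        362
West         570
take 3 rows with largest revenue:
         revenue
region          
East         635
West         570
Central      370
add column revenue_plus_10 = t['revenue'] + 10:
         revenue  revenue_plus_10
region                           
East         635              645
West         570              580
Central      370              380
filter rows where revenue >= 570:
        revenue  revenue_plus_10
region                          
East        635              645
West        570              580
The value at row 'West', column 'revenue_plus_10' is 580.

580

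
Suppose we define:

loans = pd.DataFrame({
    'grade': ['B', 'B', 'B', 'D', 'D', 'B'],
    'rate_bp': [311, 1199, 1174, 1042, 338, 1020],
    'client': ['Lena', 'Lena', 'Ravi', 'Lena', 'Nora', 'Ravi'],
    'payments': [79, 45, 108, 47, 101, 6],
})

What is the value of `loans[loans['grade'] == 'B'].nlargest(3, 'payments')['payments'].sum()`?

filter rows where grade == 'B':
  grade  rate_bp client  payments
0     B      311   Lena        79
1     B     1199   Lena        45
2     B     1174   Ravi       108
5     B     1020   Ravi         6
take 3 rows with largest payments:
  grade  rate_bp client  payments
2     B     1174   Ravi       108
0     B      311   Lena        79
1     B     1199   Lena        45
Reading off the sum of column 'payments', we get 232.

232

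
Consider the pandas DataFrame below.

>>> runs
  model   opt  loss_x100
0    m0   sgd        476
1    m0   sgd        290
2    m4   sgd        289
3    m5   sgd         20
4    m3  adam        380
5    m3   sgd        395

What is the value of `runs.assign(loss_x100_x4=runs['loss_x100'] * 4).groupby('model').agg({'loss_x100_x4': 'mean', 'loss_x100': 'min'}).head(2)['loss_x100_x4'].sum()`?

add column loss_x100_x4 = runs['loss_x100'] * 4:
  model   opt  loss_x100  loss_x100_x4
0    m0   sgd        476          1904
1    m0   sgd        290          1160
2    m4   sgd        289          1156
3    m5   sgd         20            80
4    m3  adam        380          1520
5    m3   sgd        395          1580
group by model: mean(loss_x100_x4), min(loss_x100):
       loss_x100_x4  loss_x100
model                         
m0           1532.0        290
m3           1550.0        380
m4           1156.0        289
m5             80.0         20
take first 2 rows:
       loss_x100_x4  loss_x100
model                         
m0           1532.0        290
m3           1550.0        380
Then the sum of column 'loss_x100_x4': 3082.0

3082.0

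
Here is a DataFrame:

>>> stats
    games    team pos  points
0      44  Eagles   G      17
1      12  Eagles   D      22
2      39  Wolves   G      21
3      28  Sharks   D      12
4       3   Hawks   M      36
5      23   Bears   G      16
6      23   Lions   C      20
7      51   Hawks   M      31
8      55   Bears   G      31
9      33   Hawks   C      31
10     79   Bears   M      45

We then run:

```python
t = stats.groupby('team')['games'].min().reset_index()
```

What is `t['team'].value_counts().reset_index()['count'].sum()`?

group by team, min of games:
team
Bears     23
Eagles    12
Hawks      3
Lions     23
Sharks    28
Wolves    39
Name: games, dtype: int64
reset_index():
     team  games
0   Bears     23
1  Eagles     12
2   Hawks      3
3   Lions     23
4  Sharks     28
5  Wolves     39
value_counts of team:
team
Bears     1
Eagles    1
Hawks     1
Lions     1
Sharks    1
Wolves    1
Name: count, dtype: int64
reset_index():
     team  count
0   Bears      1
1  Eagles      1
2   Hawks      1
3   Lions      1
4  Sharks      1
5  Wolves      1
Hence 6.

6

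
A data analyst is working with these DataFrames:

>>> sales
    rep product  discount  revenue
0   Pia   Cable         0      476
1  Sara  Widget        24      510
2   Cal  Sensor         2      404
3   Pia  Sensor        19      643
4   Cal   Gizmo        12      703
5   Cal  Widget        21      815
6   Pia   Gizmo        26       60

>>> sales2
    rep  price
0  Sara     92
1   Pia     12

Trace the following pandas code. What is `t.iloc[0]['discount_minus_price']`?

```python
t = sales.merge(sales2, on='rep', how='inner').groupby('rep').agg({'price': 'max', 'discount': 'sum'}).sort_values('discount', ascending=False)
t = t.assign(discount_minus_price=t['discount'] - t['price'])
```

merge on 'rep' (how='inner') → 4 rows:
    rep product  discount  revenue  price
0   Pia   Cable         0      476     12
1  Sara  Widget        24      510     92
2   Pia  Sensor        19      643     12
3   Pia   Gizmo        26       60     12
group by rep: max(price), sum(discount):
      price  discount
rep                  
Pia      12        45
Sara     92        24
sort by discount descending:
      price  discount
rep                  
Pia      12        45
Sara     92        24
add column discount_minus_price = t['discount'] - t['price']:
      price  discount  discount_minus_price
rep                                        
Pia      12        45                    33
Sara     92        24                   -68
Taking the value at position 0, column 'discount_minus_price' gives 33.

33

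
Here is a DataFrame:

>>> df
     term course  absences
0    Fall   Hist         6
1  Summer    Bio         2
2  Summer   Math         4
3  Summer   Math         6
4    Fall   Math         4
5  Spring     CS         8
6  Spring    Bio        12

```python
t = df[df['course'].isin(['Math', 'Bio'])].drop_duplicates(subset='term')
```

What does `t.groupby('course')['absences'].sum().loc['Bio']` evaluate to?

14

filter rows where course in ['Math', 'Bio']:
     term course  absences
1  Summer    Bio         2
2  Summer   Math         4
3  Summer   Math         6
4    Fall   Math         4
6  Spring    Bio        12
drop duplicate term (keep=first):
     term course  absences
1  Summer    Bio         2
4    Fall   Math         4
6  Spring    Bio        12
group by course, sum of absences:
course
Bio     14
Math     4
Name: absences, dtype: int64
value at index 'Bio' → 14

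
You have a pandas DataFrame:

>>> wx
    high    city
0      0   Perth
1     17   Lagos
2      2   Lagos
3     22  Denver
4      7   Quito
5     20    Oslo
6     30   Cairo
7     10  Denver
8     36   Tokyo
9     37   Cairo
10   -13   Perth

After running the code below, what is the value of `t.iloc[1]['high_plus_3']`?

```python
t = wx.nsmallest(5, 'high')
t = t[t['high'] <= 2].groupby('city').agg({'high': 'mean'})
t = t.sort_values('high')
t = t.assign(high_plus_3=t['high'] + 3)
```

take 5 rows with smallest high:
    high    city
10   -13   Perth
0      0   Perth
2      2   Lagos
4      7   Quito
7     10  Denver
filter rows where high <= 2:
    high   city
10   -13  Perth
0      0  Perth
2      2  Lagos
group by city, mean of high:
       high
city       
Lagos   2.0
Perth  -6.5
sort by high:
       high
city       
Perth  -6.5
Lagos   2.0
add column high_plus_3 = t['high'] + 3:
       high  high_plus_3
city                    
Perth  -6.5         -3.5
Lagos   2.0          5.0
So iloc[1]['high_plus_3'] = 5.0.

5.0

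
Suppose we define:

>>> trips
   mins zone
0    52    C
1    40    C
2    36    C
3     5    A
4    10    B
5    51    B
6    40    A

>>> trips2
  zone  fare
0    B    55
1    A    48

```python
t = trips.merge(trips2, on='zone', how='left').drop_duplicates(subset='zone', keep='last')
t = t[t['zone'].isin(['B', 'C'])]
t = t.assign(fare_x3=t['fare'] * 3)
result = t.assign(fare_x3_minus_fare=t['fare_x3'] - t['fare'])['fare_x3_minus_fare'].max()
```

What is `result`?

merge on 'zone' (how='left') → 7 rows:
   mins zone  fare
0    52    C   NaN
1    40    C   NaN
2    36    C   NaN
3     5    A  48.0
4    10    B  55.0
5    51    B  55.0
6    40    A  48.0
drop duplicate zone (keep=last):
   mins zone  fare
2    36    C   NaN
5    51    B  55.0
6    40    A  48.0
filter rows where zone in ['B', 'C']:
   mins zone  fare
2    36    C   NaN
5    51    B  55.0
add column fare_x3 = t['fare'] * 3:
   mins zone  fare  fare_x3
2    36    C   NaN      NaN
5    51    B  55.0    165.0
add column fare_x3_minus_fare = t['fare_x3'] - t['fare']:
   mins zone  fare  fare_x3  fare_x3_minus_fare
2    36    C   NaN      NaN                 NaN
5    51    B  55.0    165.0               110.0
Hence 110.0.

110.0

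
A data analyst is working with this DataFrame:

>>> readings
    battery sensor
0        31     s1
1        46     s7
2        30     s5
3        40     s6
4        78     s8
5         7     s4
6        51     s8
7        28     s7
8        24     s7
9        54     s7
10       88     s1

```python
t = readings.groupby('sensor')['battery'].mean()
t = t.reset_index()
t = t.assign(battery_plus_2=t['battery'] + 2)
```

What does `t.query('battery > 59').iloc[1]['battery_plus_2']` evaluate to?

66.5

group by sensor, mean of battery:
sensor
s1    59.5
s4     7.0
s5    30.0
s6    40.0
s7    38.0
s8    64.5
Name: battery, dtype: float64
reset_index():
  sensor  battery
0     s1     59.5
1     s4      7.0
2     s5     30.0
3     s6     40.0
4     s7     38.0
5     s8     64.5
add column battery_plus_2 = t['battery'] + 2:
  sensor  battery  battery_plus_2
0     s1     59.5            61.5
1     s4      7.0             9.0
2     s5     30.0            32.0
3     s6     40.0            42.0
4     s7     38.0            40.0
5     s8     64.5            66.5
filter rows where battery > 59:
  sensor  battery  battery_plus_2
0     s1     59.5            61.5
5     s8     64.5            66.5
So iloc[1]['battery_plus_2'] = 66.5.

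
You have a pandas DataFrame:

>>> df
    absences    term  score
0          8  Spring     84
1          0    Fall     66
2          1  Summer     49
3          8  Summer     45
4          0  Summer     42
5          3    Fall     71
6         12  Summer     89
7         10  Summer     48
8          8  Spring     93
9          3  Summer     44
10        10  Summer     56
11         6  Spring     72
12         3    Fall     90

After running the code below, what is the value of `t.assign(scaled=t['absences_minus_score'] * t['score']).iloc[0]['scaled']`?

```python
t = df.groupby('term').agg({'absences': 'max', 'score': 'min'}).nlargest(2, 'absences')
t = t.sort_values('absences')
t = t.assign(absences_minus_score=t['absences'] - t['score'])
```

group by term: max(absences), min(score):
        absences  score
term                   
Fall           3     66
Spring         8     72
Summer        12     42
take 2 rows with largest absences:
        absences  score
term                   
Summer        12     42
Spring         8     72
sort by absences:
        absences  score
term                   
Spring         8     72
Summer        12     42
add column absences_minus_score = t['absences'] - t['score']:
        absences  score  absences_minus_score
term                                         
Spring         8     72                   -64
Summer        12     42                   -30
add column scaled = t['absences_minus_score'] * t['score']:
        absences  score  absences_minus_score  scaled
term                                                 
Spring         8     72                   -64   -4608
Summer        12     42                   -30   -1260
Then the value at position 0, column 'scaled': -4608

-4608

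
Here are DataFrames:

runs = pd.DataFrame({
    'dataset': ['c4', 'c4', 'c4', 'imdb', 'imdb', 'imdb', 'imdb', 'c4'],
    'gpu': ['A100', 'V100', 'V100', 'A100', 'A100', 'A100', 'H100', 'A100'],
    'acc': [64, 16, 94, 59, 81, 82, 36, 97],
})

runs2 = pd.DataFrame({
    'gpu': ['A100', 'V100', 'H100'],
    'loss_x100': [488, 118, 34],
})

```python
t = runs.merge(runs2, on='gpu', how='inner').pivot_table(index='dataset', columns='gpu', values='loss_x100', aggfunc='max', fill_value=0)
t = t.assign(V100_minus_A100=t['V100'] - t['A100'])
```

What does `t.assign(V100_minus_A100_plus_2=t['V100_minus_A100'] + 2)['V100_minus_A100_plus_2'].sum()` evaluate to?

-854

merge on 'gpu' (how='inner') → 8 rows:
  dataset   gpu  acc  loss_x100
0      c4  A100   64        488
1      c4  V100   16        118
2      c4  V100   94        118
3    imdb  A100   59        488
4    imdb  A100   81        488
5    imdb  A100   82        488
6    imdb  H100   36         34
7      c4  A100   97        488
pivot: rows=dataset, cols=gpu, max(loss_x100):
gpu      A100  H100  V100
dataset                  
c4        488     0   118
imdb      488    34     0
add column V100_minus_A100 = t['V100'] - t['A100']:
gpu      A100  H100  V100  V100_minus_A100
dataset                                   
c4        488     0   118             -370
imdb      488    34     0             -488
add column V100_minus_A100_plus_2 = t['V100_minus_A100'] + 2:
gpu      A100  H100  V100  V100_minus_A100  V100_minus_A100_plus_2
dataset                                                           
c4        488     0   118             -370                    -368
imdb      488    34     0             -488                    -486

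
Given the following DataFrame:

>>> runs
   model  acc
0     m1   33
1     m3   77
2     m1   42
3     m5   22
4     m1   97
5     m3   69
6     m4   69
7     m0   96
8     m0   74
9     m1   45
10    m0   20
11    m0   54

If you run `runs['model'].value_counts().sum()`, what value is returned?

value_counts of model:
model
m1    4
m0    4
m3    2
m5    1
m4    1
Name: count, dtype: int64
The sum of the resulting series is 12.

12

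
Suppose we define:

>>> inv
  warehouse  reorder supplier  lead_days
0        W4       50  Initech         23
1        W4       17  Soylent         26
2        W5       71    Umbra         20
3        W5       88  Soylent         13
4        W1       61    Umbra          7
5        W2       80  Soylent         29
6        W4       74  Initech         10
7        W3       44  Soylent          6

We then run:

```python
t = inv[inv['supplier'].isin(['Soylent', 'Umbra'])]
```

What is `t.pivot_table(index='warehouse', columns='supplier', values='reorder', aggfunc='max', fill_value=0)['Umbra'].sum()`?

filter rows where supplier in ['Soylent', 'Umbra']:
  warehouse  reorder supplier  lead_days
1        W4       17  Soylent         26
2        W5       71    Umbra         20
3        W5       88  Soylent         13
4        W1       61    Umbra          7
5        W2       80  Soylent         29
7        W3       44  Soylent          6
pivot: rows=warehouse, cols=supplier, max(reorder):
supplier   Soylent  Umbra
warehouse                
W1               0     61
W2              80      0
W3              44      0
W4              17      0
W5              88     71
Hence 132.

132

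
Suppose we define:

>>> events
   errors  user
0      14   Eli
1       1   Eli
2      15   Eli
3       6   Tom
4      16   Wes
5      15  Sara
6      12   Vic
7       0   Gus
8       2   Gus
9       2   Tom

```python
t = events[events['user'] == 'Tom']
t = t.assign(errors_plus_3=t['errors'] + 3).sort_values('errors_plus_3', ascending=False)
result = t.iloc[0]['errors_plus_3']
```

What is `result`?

9

filter rows where user == 'Tom':
   errors user
3       6  Tom
9       2  Tom
add column errors_plus_3 = t['errors'] + 3:
   errors user  errors_plus_3
3       6  Tom              9
9       2  Tom              5
sort by errors_plus_3 descending:
   errors user  errors_plus_3
3       6  Tom              9
9       2  Tom              5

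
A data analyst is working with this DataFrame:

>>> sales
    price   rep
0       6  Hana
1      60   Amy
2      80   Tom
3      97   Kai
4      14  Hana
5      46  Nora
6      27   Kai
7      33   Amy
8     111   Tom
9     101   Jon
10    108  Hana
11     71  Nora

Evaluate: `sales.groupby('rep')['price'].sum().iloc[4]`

group by rep, sum of price:
rep
Amy      93
Hana    128
Jon     101
Kai     124
Nora    117
Tom     191
Name: price, dtype: int64

117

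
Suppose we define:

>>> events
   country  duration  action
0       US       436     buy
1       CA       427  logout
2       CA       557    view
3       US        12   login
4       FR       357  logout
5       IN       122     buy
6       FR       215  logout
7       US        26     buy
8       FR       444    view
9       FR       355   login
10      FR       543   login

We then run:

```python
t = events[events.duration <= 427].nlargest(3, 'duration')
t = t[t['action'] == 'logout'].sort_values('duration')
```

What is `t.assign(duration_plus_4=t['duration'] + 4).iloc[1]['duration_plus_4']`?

filter rows where duration <= 427:
  country  duration  action
1      CA       427  logout
3      US        12   login
4      FR       357  logout
5      IN       122     buy
6      FR       215  logout
7      US        26     buy
9      FR       355   login
take 3 rows with largest duration:
  country  duration  action
1      CA       427  logout
4      FR       357  logout
9      FR       355   login
filter rows where action == 'logout':
  country  duration  action
1      CA       427  logout
4      FR       357  logout
sort by duration:
  country  duration  action
4      FR       357  logout
1      CA       427  logout
add column duration_plus_4 = t['duration'] + 4:
  country  duration  action  duration_plus_4
4      FR       357  logout              361
1      CA       427  logout              431

431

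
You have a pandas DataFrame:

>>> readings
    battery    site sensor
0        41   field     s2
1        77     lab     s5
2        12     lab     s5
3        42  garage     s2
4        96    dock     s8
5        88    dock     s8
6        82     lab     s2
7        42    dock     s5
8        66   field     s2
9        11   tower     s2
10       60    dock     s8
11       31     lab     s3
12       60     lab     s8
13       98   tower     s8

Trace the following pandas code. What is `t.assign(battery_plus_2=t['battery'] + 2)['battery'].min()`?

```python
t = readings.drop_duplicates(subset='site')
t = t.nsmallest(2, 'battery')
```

drop duplicate site (keep=first):
   battery    site sensor
0       41   field     s2
1       77     lab     s5
3       42  garage     s2
4       96    dock     s8
9       11   tower     s2
take 2 rows with smallest battery:
   battery   site sensor
9       11  tower     s2
0       41  field     s2
add column battery_plus_2 = t['battery'] + 2:
   battery   site sensor  battery_plus_2
9       11  tower     s2              13
0       41  field     s2              43
min of column 'battery' → 11

11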